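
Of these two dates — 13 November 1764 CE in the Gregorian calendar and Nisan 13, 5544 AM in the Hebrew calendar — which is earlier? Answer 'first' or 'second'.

first

The two dates have Julian Day Numbers 2365665 and 2372747 respectively.
Since 2365665 < 2372747, the first date comes first.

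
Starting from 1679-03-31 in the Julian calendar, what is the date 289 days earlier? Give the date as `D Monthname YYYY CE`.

JDN of 1679-03-31 = 2334402.
2334402 − 289 = 2334113.
JDN 2334113 in the Julian calendar is 15 June 1678 CE.

15 June 1678 CE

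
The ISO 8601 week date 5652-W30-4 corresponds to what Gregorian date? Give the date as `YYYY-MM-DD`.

5652-07-25

ISO week 1 of 5652 is the week containing the first Thursday of 5652.
Week 30, day 4 (Thursday) lands on 5652-07-25.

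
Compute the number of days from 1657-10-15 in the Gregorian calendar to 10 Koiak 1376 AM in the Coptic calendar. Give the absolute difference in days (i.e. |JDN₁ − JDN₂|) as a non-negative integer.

First date → JDN 2326555; second date → JDN 2327348.
The interval is |2326555 − 2327348| = 793 days.

793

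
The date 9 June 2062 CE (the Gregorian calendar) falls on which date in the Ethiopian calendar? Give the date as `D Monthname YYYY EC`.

2 Sene 2054 EC

Both dates share Julian Day Number 2474350; in the Ethiopian calendar that is 2 Sene 2054 EC.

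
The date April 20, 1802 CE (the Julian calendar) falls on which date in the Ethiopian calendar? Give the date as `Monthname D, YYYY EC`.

Miyazya 25, 1794 EC

The source date corresponds to 2 May 1802 in the Gregorian calendar (JDN 2379348).
That day falls on 25 Miyazya 1794 EC in the Ethiopian calendar.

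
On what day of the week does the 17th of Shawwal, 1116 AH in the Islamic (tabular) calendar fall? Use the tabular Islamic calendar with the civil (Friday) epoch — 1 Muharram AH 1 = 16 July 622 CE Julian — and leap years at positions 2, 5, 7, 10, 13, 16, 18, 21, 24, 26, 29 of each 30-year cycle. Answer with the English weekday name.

Equivalently 12 February 1705 Gregorian, JDN 2343841.
2343841 ≡ 3 (mod 7); counting from Monday = 0 gives Thursday.

Thursday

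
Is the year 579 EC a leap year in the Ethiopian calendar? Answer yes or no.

579 mod 4 = 3; in the Ethiopian calendar a year is leap when year mod 4 = 3, so it is a leap year.

yes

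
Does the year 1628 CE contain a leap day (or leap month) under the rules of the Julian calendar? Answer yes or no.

1628 mod 4 = 0, so it is a leap year in the Julian calendar.

yes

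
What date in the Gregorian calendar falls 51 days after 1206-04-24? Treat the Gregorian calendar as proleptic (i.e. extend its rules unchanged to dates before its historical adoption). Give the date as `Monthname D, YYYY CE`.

Counting 51 days forward from JDN 2161656 reaches JDN 2161707, which is June 14, 1206 CE.

June 14, 1206 CE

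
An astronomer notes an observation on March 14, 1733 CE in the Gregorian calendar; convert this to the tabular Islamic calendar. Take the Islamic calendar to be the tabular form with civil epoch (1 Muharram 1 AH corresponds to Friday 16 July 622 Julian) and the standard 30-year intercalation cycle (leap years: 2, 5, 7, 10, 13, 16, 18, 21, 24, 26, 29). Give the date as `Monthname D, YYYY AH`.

Ramadan 28, 1145 AH

Julian Day Number of the source date = 2354098.
Converting JDN 2354098 to the tabular Islamic calendar gives 28 Ramadan 1145 AH.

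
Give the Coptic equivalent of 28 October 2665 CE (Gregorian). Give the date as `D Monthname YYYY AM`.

13 Paopi 2382 AM

Both dates share Julian Day Number 2694732; in the Coptic calendar that is 13 Paopi 2382 AM.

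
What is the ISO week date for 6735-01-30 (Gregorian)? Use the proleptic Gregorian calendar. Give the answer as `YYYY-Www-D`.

6735-W05-3

The weekday is Wednesday (ISO weekday 3).
That Wednesday belongs to ISO week 5 of ISO year 6735.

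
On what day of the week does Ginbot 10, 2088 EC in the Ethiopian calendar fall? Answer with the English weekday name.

Equivalently 18 May 2096 Gregorian, JDN 2486747.
Since JDN mod 7 = 4 (0 = Monday), the day is Friday.

Friday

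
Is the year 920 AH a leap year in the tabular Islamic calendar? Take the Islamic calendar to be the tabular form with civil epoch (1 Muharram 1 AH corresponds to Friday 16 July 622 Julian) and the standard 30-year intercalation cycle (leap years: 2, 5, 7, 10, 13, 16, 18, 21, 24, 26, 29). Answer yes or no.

Year 920 AH is year 20 of its 30-year cycle; leap positions are 2, 5, 7, 10, 13, 16, 18, 21, 24, 26, 29, so it is a common year (354 days).

no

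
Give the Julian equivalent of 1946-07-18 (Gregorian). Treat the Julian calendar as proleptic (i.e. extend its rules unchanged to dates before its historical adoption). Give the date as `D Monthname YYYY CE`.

At this point the Julian calendar is 13 days behind the Gregorian.
18 July 1946 Gregorian − 13 days → 5 July 1946 Julian.

5 July 1946 CE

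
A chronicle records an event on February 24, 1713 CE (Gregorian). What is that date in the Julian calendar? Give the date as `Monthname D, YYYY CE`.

For dates in this range the Gregorian date is 11 days ahead of the Julian.
24 February 1713 Gregorian − 11 days → 13 February 1713 Julian.

February 13, 1713 CE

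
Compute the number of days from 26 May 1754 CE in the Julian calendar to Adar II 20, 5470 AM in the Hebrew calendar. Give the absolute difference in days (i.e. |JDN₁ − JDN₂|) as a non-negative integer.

16147

First date → JDN 2361852; second date → JDN 2345705.
The interval is |2361852 − 2345705| = 16147 days.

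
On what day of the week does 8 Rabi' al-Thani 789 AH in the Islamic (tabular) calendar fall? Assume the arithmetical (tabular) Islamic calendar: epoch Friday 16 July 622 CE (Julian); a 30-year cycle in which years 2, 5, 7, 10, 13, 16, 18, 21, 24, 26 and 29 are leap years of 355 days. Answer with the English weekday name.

Sunday

Equivalently 6 May 1387 Gregorian, JDN 2227777.
2227777 ≡ 6 (mod 7); counting from Monday = 0 gives Sunday.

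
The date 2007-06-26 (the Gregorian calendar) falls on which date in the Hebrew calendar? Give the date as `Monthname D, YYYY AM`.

Both dates share Julian Day Number 2454278; in the Hebrew calendar that is 10 Tammuz 5767 AM.

Tammuz 10, 5767 AM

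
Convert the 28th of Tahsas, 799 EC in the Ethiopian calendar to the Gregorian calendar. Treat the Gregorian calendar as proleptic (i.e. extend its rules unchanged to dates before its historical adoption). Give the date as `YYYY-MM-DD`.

0806-12-28

Julian Day Number of the source date = 2015807.
Converting JDN 2015807 to the Gregorian calendar gives 28 December 806 CE.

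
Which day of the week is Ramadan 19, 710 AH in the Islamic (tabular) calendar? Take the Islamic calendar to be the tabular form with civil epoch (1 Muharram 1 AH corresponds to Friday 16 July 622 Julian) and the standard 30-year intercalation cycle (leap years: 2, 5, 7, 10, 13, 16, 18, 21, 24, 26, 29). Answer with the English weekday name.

Equivalently 17 February 1311 Gregorian, JDN 2199940.
Since JDN mod 7 = 1 (0 = Monday), the day is Tuesday.

Tuesday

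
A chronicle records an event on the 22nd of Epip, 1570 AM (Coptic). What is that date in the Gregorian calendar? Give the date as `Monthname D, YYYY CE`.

July 28, 1854 CE

Both dates share Julian Day Number 2398428; in the Gregorian calendar that is 28 July 1854 CE.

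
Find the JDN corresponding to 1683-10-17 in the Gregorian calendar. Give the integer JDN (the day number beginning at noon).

JDN 2400001 is 17 November 1858 CE (Gregorian), MJD 0; the target day is −63948 days from there, so JDN = 2336053.

2336053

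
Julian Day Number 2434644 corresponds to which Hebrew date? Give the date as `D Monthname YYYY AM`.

The Gregorian equivalent of JDN 2434644 is 23 September 1953.
In the Hebrew calendar that day is 14 Tishrei 5714 AM.

14 Tishrei 5714 AM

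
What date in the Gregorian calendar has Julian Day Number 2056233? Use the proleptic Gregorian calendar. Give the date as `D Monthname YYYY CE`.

Counting from JDN 2299161 = 15 Oct 1582 gives an offset of -242928 days.

3 September 917 CE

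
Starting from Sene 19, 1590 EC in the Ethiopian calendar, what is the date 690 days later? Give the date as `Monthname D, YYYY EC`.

JDN of Sene 19, 1590 EC = 2304891.
2304891 + 690 = 2305581.
JDN 2305581 in the Ethiopian calendar is Ginbot 8, 1592 EC.

Ginbot 8, 1592 EC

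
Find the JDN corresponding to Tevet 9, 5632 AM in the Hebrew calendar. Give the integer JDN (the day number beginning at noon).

Equivalently 21 December 1871 (Gregorian).
JDN 2299161 is 15 October 1582 CE (Gregorian); the target day is +105622 days from there, so JDN = 2404783.

2404783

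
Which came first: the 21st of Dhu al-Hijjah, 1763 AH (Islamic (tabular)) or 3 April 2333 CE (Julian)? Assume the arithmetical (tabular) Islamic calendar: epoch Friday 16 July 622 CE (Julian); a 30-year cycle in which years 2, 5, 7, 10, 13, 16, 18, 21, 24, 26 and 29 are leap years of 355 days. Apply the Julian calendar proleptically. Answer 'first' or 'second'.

first

The two dates have Julian Day Numbers 2573179 and 2573279 respectively.
Since 2573179 < 2573279, the first date comes first.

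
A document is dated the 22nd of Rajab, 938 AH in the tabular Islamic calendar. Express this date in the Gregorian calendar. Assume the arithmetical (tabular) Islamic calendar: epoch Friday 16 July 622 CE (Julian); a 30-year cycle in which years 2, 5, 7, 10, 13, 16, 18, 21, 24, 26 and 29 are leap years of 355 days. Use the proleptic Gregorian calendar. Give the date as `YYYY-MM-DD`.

1532-03-10

Julian Day Number of the source date = 2280680.
Converting JDN 2280680 to the Gregorian calendar gives 10 March 1532 CE.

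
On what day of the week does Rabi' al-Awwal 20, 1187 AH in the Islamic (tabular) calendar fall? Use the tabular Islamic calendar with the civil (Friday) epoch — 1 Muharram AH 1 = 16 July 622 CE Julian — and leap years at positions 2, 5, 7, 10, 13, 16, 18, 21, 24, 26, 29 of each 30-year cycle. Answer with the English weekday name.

Equivalently 11 June 1773 Gregorian, JDN 2368797.
Since JDN mod 7 = 4 (0 = Monday), the day is Friday.

Friday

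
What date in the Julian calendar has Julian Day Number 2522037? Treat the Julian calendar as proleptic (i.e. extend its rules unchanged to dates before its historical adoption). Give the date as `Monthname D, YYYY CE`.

December 17, 2192 CE

The Gregorian equivalent of JDN 2522037 is 31 December 2192.
In the Julian calendar that day is December 17, 2192 CE.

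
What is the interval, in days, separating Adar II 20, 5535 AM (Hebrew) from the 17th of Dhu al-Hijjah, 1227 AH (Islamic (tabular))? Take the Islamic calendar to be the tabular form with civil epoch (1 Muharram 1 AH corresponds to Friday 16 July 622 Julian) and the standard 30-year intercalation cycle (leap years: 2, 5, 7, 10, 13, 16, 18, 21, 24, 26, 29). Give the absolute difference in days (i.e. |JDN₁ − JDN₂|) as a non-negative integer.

13789

JDN of the first date = 2369446.
JDN of the second date = 2383235.
|2383235 − 2369446| = 13789.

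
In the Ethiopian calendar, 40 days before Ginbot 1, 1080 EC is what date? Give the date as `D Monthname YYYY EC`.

Counting 40 days back from JDN 2118566 reaches JDN 2118526, which is 21 Megabit 1080 EC.

21 Megabit 1080 EC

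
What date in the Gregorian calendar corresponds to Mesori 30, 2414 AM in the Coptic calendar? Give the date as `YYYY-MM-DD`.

Julian Day Number of the source date = 2706737.
Converting JDN 2706737 to the Gregorian calendar gives 10 September 2698 CE.

2698-09-10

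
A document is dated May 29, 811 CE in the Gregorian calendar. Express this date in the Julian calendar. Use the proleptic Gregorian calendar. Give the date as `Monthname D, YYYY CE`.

May 25, 811 CE

At this point the Julian calendar is 4 days behind the Gregorian.
29 May 811 Gregorian − 4 days → 25 May 811 Julian.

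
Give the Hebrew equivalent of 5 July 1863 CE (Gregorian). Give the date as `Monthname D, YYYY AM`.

Both dates share Julian Day Number 2401692; in the Hebrew calendar that is 18 Tammuz 5623 AM.

Tammuz 18, 5623 AM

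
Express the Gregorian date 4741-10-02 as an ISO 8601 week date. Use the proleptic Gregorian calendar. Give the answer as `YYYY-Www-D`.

4741-W40-4

The weekday is Thursday (ISO weekday 4).
That Thursday belongs to ISO week 40 of ISO year 4741.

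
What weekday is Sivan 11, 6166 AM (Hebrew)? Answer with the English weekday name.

This is JDN 2599982 (29 May 2406 Gregorian).
2599982 ≡ 0 (mod 7); counting from Monday = 0 gives Monday.

Monday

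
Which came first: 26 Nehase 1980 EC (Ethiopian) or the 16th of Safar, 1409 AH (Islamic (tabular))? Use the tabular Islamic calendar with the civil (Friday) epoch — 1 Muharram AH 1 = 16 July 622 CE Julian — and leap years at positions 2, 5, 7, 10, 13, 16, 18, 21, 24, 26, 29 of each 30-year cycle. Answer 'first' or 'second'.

The two dates have Julian Day Numbers 2447406 and 2447433 respectively.
Since 2447406 < 2447433, the first date comes first.

first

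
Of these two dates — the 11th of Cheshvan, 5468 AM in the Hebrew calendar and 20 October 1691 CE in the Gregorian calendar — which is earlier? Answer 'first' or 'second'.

First date → JDN 2344838; second date → JDN 2338978.
JDN 2338978 < JDN 2344838, so the second date is earlier.

second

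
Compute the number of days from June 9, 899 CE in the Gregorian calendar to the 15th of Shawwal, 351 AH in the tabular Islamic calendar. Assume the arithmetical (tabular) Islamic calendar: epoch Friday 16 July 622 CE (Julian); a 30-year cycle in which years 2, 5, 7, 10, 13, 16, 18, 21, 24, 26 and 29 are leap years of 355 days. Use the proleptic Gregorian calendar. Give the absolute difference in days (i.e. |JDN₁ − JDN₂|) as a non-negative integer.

JDN of the first date = 2049573.
JDN of the second date = 2072748.
|2072748 − 2049573| = 23175.

23175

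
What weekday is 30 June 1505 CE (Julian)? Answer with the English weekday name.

Monday

This is JDN 2270940 (10 July 1505 Gregorian).
Since JDN mod 7 = 0 (0 = Monday), the day is Monday.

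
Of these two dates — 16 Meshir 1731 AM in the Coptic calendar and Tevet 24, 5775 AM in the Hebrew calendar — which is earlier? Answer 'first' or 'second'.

second

The two dates have Julian Day Numbers 2457077 and 2457038 respectively.
Since 2457038 < 2457077, the second date comes first.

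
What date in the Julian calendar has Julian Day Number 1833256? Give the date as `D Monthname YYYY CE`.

8 March 307 CE

The proleptic Gregorian equivalent of JDN 1833256 is 9 March 307.
In the Julian calendar that day is 8 March 307 CE.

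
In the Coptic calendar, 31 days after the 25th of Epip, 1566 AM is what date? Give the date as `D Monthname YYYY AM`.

Counting 31 days forward from JDN 2396970 reaches JDN 2397001, which is 26 Mesori 1566 AM.

26 Mesori 1566 AM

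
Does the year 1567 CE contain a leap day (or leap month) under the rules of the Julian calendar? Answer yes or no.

no

1567 mod 4 = 3, so it is a common year in the Julian calendar.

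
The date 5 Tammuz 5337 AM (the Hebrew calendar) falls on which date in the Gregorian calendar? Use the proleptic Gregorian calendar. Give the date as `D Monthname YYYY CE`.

Both dates share Julian Day Number 2297228; in the Gregorian calendar that is 30 June 1577 CE.

30 June 1577 CE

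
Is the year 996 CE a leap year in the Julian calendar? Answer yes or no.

yes

996 mod 4 = 0, so it is a leap year in the Julian calendar.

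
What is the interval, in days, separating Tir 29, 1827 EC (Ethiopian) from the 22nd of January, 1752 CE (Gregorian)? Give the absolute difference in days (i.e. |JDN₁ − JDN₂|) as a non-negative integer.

First date → JDN 2391315; second date → JDN 2360986.
The interval is |2391315 − 2360986| = 30329 days.

30329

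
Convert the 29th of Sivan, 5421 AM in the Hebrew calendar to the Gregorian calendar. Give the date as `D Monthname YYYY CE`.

26 June 1661 CE

Julian Day Number of the source date = 2327905.
Converting JDN 2327905 to the Gregorian calendar gives 26 June 1661 CE.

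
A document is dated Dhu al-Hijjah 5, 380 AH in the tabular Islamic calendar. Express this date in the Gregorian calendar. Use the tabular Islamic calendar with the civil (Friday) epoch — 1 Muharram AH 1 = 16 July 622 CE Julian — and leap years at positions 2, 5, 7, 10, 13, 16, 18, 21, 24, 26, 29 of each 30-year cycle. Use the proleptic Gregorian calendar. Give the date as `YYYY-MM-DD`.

0991-02-28

Julian Day Number of the source date = 2083074.
Converting JDN 2083074 to the Gregorian calendar gives 28 February 991 CE.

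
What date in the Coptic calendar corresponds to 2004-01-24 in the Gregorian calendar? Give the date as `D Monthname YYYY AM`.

Both dates share Julian Day Number 2453029; in the Coptic calendar that is 15 Tobi 1720 AM.

15 Tobi 1720 AM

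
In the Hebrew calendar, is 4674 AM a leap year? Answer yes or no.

Hebrew year 4674 is year 19 of its 19-year Metonic cycle; leap years are at positions 3, 6, 8, 11, 14, 17, 19, so it is a leap year (13 months).

yes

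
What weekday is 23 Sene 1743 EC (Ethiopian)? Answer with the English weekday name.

This is JDN 2360778 (28 June 1751 Gregorian).
Since JDN mod 7 = 0 (0 = Monday), the day is Monday.

Monday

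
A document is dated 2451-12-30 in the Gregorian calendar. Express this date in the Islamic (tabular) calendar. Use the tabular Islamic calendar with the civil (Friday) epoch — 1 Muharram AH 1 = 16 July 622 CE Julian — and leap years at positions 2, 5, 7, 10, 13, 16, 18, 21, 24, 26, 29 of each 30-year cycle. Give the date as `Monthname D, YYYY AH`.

Sha'ban 6, 1886 AH

Julian Day Number of the source date = 2616633.
Converting JDN 2616633 to the tabular Islamic calendar gives 6 Sha'ban 1886 AH.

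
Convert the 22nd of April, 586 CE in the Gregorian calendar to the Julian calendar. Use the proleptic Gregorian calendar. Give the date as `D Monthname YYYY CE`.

For dates in this range the Gregorian date is 2 days ahead of the Julian.
22 April 586 Gregorian − 2 days → 20 April 586 Julian.

20 April 586 CE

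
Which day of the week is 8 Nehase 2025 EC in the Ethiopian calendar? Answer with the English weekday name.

Sunday

This is JDN 2463824 (14 August 2033 Gregorian).
JDN 2463824 mod 7 = 6, and JDN 0 was a Monday, so this is a Sunday.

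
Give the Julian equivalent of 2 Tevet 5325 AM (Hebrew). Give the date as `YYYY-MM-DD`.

1564-12-06

Both dates share Julian Day Number 2292649; in the Julian calendar that is 6 December 1564 CE.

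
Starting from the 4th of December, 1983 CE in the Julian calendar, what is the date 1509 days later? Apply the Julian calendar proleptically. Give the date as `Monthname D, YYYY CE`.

January 21, 1988 CE

The starting date is JDN 2445686; 2445686 + 1509 = 2447195.
JDN 2447195 corresponds to January 21, 1988 CE.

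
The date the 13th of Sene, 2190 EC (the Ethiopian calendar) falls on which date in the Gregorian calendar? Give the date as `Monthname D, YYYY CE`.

Both dates share Julian Day Number 2524035; in the Gregorian calendar that is 21 June 2198 CE.

June 21, 2198 CE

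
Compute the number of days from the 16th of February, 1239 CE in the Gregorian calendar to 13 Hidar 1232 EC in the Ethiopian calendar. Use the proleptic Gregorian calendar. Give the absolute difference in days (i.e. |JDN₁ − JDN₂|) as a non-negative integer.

274

JDN of the first date = 2173642.
JDN of the second date = 2173916.
|2173916 − 2173642| = 274.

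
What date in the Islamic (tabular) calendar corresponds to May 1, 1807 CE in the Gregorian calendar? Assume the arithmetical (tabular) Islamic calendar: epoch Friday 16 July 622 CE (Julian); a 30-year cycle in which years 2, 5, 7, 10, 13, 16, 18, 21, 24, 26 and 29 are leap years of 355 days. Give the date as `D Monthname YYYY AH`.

22 Safar 1222 AH

Julian Day Number of the source date = 2381173.
Converting JDN 2381173 to the tabular Islamic calendar gives 22 Safar 1222 AH.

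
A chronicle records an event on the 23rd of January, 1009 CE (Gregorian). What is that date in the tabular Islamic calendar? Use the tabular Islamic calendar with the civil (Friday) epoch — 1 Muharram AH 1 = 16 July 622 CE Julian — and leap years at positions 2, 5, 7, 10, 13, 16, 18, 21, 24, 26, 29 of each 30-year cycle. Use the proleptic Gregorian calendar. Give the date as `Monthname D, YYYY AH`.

Jumada al-Awwal 17, 399 AH

Both dates share Julian Day Number 2089612; in the tabular Islamic calendar that is 17 Jumada al-Awwal 399 AH.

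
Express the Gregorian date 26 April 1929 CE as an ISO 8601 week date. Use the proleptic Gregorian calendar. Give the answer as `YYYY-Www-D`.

The weekday is Friday (ISO weekday 5).
That Friday belongs to ISO week 17 of ISO year 1929.

1929-W17-5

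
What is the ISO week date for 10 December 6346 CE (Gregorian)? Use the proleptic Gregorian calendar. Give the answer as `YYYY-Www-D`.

The weekday is Tuesday (ISO weekday 2).
That Tuesday belongs to ISO week 50 of ISO year 6346.

6346-W50-2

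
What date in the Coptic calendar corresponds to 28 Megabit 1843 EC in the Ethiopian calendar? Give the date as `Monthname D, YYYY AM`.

The source date corresponds to 5 April 1851 in the Gregorian calendar (JDN 2397218).
That day falls on 28 Paremhat 1567 AM in the Coptic calendar.

Paremhat 28, 1567 AM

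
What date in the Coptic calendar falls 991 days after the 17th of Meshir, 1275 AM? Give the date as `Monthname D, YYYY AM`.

Hathor 2, 1278 AM

The starting date is JDN 2290524; 2290524 + 991 = 2291515.
JDN 2291515 corresponds to Hathor 2, 1278 AM.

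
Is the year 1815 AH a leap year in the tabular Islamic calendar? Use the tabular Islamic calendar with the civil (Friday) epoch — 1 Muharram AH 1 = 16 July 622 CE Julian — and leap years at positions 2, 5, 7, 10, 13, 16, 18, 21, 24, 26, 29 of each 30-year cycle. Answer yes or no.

no

Year 1815 AH is year 15 of its 30-year cycle; leap positions are 2, 5, 7, 10, 13, 16, 18, 21, 24, 26, 29, so it is a common year (354 days).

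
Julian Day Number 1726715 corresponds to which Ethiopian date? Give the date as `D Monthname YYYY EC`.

JDN 1726715 is 26 June 15 in the proleptic Gregorian calendar.
In the Ethiopian calendar that day is 4 Hamle 7 EC.

4 Hamle 7 EC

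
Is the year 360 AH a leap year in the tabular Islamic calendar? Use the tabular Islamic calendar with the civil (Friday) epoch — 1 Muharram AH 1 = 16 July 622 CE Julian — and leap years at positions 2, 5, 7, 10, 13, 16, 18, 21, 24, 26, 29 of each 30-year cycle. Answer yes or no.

no

Year 360 AH is year 30 of its 30-year cycle; leap positions are 2, 5, 7, 10, 13, 16, 18, 21, 24, 26, 29, so it is a common year (354 days).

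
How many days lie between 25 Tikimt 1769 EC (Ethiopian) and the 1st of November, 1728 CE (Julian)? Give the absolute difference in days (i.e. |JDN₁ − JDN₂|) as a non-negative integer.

JDN of the first date = 2370037.
JDN of the second date = 2352515.
|2352515 − 2370037| = 17522.

17522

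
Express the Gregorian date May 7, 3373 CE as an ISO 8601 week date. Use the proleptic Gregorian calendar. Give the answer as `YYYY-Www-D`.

The weekday is Friday (ISO weekday 5).
That Friday belongs to ISO week 18 of ISO year 3373.

3373-W18-5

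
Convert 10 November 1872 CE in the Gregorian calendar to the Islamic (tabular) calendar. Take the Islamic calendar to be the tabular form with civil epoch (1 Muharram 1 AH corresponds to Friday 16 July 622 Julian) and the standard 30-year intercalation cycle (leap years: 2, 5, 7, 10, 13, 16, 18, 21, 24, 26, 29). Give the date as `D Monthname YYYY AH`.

9 Ramadan 1289 AH

Both dates share Julian Day Number 2405108; in the tabular Islamic calendar that is 9 Ramadan 1289 AH.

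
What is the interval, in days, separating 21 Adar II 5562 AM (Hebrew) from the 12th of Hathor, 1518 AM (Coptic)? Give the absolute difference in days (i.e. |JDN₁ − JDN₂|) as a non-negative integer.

125

First date → JDN 2379310; second date → JDN 2379185.
The interval is |2379310 − 2379185| = 125 days.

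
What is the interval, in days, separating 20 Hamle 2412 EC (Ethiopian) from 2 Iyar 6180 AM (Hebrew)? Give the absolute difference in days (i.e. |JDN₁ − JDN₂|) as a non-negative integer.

106

JDN of the first date = 2605158.
JDN of the second date = 2605052.
|2605052 − 2605158| = 106.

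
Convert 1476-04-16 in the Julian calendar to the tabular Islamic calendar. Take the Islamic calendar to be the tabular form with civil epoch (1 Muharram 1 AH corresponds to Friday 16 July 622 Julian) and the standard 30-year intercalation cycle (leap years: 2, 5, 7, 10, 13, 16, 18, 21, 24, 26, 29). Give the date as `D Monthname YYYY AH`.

The source date corresponds to 25 April 1476 in the proleptic Gregorian calendar (JDN 2260273).
That day falls on 21 Dhu al-Hijjah 880 AH in the tabular Islamic calendar.

21 Dhu al-Hijjah 880 AH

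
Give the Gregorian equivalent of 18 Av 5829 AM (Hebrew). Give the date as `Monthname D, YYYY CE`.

August 5, 2069 CE

Both dates share Julian Day Number 2476964; in the Gregorian calendar that is 5 August 2069 CE.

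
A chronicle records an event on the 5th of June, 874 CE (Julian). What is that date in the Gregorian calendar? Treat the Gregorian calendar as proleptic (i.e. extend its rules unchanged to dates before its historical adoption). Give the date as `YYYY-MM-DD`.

0874-06-09

At this point the Julian calendar is 4 days behind the Gregorian.
5 June 874 Julian + 4 days → 9 June 874 Gregorian.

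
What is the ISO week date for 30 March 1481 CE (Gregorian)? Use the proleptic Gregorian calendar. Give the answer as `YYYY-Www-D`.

The weekday is Wednesday (ISO weekday 3).
That Wednesday belongs to ISO week 13 of ISO year 1481.

1481-W13-3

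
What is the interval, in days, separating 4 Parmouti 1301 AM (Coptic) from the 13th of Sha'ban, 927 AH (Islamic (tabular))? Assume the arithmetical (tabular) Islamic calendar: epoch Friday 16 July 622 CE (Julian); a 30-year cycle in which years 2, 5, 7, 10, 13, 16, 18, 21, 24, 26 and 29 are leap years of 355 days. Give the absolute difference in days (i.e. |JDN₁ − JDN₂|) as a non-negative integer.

23265

First date → JDN 2300068; second date → JDN 2276803.
The interval is |2300068 − 2276803| = 23265 days.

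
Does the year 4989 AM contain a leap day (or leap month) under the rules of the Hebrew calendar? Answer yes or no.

yes

Hebrew year 4989 is year 11 of its 19-year Metonic cycle; leap years are at positions 3, 6, 8, 11, 14, 17, 19, so it is a leap year (13 months).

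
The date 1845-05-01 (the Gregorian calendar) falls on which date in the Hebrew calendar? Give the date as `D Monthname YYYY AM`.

Julian Day Number of the source date = 2395053.
Converting JDN 2395053 to the Hebrew calendar gives 24 Nisan 5605 AM.

24 Nisan 5605 AM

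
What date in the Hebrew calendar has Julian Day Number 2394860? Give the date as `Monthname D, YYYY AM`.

Cheshvan 7, 5605 AM

The Gregorian equivalent of JDN 2394860 is 20 October 1844.
In the Hebrew calendar that day is Cheshvan 7, 5605 AM.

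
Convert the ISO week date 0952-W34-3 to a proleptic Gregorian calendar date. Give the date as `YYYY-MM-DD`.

ISO week 1 of 952 is the week containing the first Thursday of 952.
Week 34, day 3 (Wednesday) lands on 0952-08-23.

0952-08-23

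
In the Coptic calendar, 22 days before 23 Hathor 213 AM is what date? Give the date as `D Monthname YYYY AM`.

Counting 22 days back from JDN 1902545 reaches JDN 1902523, which is 1 Hathor 213 AM.

1 Hathor 213 AM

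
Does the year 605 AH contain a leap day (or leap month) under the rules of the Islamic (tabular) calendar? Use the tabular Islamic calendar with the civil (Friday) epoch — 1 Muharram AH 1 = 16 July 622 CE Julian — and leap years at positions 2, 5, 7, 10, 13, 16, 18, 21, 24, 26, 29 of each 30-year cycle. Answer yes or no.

yes

Year 605 AH is year 5 of its 30-year cycle; leap positions are 2, 5, 7, 10, 13, 16, 18, 21, 24, 26, 29, so it is a leap year (355 days).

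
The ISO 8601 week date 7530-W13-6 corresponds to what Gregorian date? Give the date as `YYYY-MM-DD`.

7530-03-29

ISO week 1 of 7530 is the week containing the first Thursday of 7530.
Week 13, day 6 (Saturday) lands on 7530-03-29.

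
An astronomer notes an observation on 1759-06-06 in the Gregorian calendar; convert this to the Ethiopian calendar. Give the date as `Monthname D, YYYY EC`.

Sene 1, 1751 EC

Julian Day Number of the source date = 2363678.
Converting JDN 2363678 to the Ethiopian calendar gives 1 Sene 1751 EC.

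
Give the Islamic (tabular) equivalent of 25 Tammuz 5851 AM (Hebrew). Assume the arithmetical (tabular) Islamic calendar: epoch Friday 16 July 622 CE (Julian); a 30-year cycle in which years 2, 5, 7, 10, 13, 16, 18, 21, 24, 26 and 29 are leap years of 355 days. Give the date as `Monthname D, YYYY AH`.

Muharram 24, 1515 AH

Both dates share Julian Day Number 2484974; in the tabular Islamic calendar that is 24 Muharram 1515 AH.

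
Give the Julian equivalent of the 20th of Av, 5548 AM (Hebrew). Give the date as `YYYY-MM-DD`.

Julian Day Number of the source date = 2374349.
Converting JDN 2374349 to the Julian calendar gives 12 August 1788 CE.

1788-08-12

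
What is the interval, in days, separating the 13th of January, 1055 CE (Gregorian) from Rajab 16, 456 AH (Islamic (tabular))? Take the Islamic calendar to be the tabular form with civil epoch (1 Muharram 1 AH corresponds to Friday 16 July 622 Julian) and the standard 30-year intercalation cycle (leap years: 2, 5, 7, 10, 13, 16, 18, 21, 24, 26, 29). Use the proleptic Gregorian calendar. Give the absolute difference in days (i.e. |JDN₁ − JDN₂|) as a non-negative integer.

JDN of the first date = 2106403.
JDN of the second date = 2109869.
|2109869 − 2106403| = 3466.

3466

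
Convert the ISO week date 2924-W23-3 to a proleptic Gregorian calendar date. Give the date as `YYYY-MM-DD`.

ISO week 1 of 2924 is the week containing the first Thursday of 2924.
Week 23, day 3 (Wednesday) lands on 2924-06-07.

2924-06-07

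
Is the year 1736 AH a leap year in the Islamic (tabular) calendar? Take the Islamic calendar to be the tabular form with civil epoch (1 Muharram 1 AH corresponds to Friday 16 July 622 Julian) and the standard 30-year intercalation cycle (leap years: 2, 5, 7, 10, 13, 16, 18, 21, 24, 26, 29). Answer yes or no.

Year 1736 AH is year 26 of its 30-year cycle; leap positions are 2, 5, 7, 10, 13, 16, 18, 21, 24, 26, 29, so it is a leap year (355 days).

yes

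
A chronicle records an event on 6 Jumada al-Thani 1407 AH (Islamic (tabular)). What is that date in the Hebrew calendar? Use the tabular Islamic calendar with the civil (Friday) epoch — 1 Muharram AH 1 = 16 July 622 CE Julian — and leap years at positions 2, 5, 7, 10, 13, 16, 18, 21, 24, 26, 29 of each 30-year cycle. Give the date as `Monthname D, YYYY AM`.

The source date corresponds to 6 February 1987 in the Gregorian calendar (JDN 2446833).
That day falls on 7 Shevat 5747 AM in the Hebrew calendar.

Shevat 7, 5747 AM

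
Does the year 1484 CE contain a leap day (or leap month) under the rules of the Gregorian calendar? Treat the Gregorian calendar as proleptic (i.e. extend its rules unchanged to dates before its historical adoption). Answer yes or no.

1484 is divisible by 4 and not by 100, so it is a leap year.

yes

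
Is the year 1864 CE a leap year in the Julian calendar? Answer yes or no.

1864 mod 4 = 0, so it is a leap year in the Julian calendar.

yes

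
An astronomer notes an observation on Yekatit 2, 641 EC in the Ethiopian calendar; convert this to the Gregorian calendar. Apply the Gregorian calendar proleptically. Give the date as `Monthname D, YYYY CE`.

Julian Day Number of the source date = 1958132.
Converting JDN 1958132 to the Gregorian calendar gives 30 January 649 CE.

January 30, 649 CE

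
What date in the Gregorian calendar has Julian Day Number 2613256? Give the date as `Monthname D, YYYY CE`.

JDN 2451545 is 1 Jan 2000; 2613256 is +161711 days from there.

October 1, 2442 CE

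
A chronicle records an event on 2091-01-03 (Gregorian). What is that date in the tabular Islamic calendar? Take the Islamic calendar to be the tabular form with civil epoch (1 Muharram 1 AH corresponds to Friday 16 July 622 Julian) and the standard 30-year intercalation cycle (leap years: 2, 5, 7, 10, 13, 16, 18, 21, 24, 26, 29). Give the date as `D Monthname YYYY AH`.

Both dates share Julian Day Number 2484785; in the tabular Islamic calendar that is 12 Rajab 1514 AH.

12 Rajab 1514 AH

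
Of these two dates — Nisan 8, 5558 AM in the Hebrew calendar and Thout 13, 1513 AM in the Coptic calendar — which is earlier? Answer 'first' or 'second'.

The two dates have Julian Day Numbers 2377850 and 2377300 respectively.
Since 2377300 < 2377850, the second date comes first.

second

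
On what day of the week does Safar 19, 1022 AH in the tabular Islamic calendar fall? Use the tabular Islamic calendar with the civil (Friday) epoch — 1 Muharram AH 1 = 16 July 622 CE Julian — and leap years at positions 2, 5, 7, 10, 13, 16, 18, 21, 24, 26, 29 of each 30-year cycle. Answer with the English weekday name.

Wednesday

In the Gregorian calendar this is 10 April 1613 (JDN 2310296).
2310296 ≡ 2 (mod 7); counting from Monday = 0 gives Wednesday.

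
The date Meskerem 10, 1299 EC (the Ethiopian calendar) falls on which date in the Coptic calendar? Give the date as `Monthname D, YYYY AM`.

Thout 10, 1023 AM

The source date corresponds to 15 September 1306 in the proleptic Gregorian calendar (JDN 2198324).
That day falls on 10 Thout 1023 AM in the Coptic calendar.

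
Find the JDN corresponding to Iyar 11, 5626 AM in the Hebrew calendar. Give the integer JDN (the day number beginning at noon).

2402718

Equivalently 26 April 1866 (Gregorian).
JDN 2299161 is 15 October 1582 CE (Gregorian); the target day is +103557 days from there, so JDN = 2402718.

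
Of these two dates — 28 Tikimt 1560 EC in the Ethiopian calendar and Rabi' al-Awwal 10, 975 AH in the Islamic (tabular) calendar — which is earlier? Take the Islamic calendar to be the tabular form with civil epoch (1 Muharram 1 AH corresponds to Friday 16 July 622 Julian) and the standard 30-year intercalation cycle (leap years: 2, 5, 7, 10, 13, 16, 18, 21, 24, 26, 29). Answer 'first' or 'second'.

The two dates have Julian Day Numbers 2293703 and 2293661 respectively.
Since 2293661 < 2293703, the second date comes first.

second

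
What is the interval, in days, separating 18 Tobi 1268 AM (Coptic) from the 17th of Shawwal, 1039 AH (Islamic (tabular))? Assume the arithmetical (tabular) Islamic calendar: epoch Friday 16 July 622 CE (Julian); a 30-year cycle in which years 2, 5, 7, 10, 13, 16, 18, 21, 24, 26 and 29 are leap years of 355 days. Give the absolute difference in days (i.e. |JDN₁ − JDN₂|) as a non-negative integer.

28616

First date → JDN 2287939; second date → JDN 2316555.
The interval is |2287939 − 2316555| = 28616 days.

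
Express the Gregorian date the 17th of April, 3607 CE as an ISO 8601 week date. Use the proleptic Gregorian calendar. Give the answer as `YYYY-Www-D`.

The weekday is Tuesday (ISO weekday 2).
That Tuesday belongs to ISO week 16 of ISO year 3607.

3607-W16-2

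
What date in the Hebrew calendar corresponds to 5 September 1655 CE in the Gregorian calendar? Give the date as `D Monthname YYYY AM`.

3 Elul 5415 AM

Both dates share Julian Day Number 2325784; in the Hebrew calendar that is 3 Elul 5415 AM.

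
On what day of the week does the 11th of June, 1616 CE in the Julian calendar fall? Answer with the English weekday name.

Tuesday

In the Gregorian calendar this is 21 June 1616 (JDN 2311464).
Since JDN mod 7 = 1 (0 = Monday), the day is Tuesday.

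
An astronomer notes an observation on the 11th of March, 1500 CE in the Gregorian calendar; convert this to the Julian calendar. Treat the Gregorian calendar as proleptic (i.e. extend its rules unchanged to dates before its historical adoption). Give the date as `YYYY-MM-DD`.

The Julian–Gregorian offset here is 10 days (Julian trailing).
11 March 1500 Gregorian − 10 days → 1 March 1500 Julian.

1500-03-01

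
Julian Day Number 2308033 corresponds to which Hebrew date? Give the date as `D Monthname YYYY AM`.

The Gregorian equivalent of JDN 2308033 is 29 January 1607.
In the Hebrew calendar that day is 1 Shevat 5367 AM.

1 Shevat 5367 AM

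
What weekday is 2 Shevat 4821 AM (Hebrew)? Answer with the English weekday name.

Tuesday

Equivalently 1 January 1061 Gregorian, JDN 2108583.
2108583 ≡ 1 (mod 7); counting from Monday = 0 gives Tuesday.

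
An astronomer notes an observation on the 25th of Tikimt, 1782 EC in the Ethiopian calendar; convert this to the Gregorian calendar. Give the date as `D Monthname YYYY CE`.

2 November 1789 CE

Julian Day Number of the source date = 2374785.
Converting JDN 2374785 to the Gregorian calendar gives 2 November 1789 CE.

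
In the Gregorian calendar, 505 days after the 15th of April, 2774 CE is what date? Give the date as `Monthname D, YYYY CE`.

September 2, 2775 CE

Counting 505 days forward from JDN 2734347 reaches JDN 2734852, which is September 2, 2775 CE.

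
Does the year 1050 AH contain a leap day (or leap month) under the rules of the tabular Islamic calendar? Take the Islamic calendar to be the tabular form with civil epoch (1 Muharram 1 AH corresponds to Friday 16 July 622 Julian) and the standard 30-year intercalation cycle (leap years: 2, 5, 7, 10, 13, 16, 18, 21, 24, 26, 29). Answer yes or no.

no

Year 1050 AH is year 30 of its 30-year cycle; leap positions are 2, 5, 7, 10, 13, 16, 18, 21, 24, 26, 29, so it is a common year (354 days).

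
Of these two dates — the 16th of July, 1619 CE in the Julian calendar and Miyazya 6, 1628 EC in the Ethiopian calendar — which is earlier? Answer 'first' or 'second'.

first

First date → JDN 2312594; second date → JDN 2318698.
JDN 2312594 < JDN 2318698, so the first date is earlier.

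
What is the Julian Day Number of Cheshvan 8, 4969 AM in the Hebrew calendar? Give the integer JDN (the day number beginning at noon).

2162573

Equivalently 27 October 1208 (proleptic Gregorian).
JDN 2299161 is 15 October 1582 CE (Gregorian); the target day is −136588 days from there, so JDN = 2162573.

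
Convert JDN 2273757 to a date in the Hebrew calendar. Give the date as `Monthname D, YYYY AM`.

The proleptic Gregorian equivalent of JDN 2273757 is 27 March 1513.
In the Hebrew calendar that day is Nisan 10, 5273 AM.

Nisan 10, 5273 AM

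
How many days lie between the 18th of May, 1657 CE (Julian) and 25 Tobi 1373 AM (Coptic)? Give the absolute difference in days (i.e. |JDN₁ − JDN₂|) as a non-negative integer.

First date → JDN 2326415; second date → JDN 2326297.
The interval is |2326415 − 2326297| = 118 days.

118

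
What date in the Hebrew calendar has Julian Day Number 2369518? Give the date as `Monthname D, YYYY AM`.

The Gregorian equivalent of JDN 2369518 is 2 June 1775.
In the Hebrew calendar that day is Sivan 4, 5535 AM.

Sivan 4, 5535 AM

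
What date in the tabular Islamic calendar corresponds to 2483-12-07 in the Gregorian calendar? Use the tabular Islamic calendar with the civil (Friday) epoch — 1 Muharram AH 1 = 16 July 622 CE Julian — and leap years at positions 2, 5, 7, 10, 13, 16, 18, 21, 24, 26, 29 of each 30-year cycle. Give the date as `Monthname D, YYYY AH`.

Rajab 7, 1919 AH

Both dates share Julian Day Number 2628298; in the tabular Islamic calendar that is 7 Rajab 1919 AH.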